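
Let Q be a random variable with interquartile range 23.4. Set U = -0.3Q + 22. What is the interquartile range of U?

Under U = aQ + b, IQR(U) = |a|·IQR(Q) = |-0.3|·23.4 = 7.02 (shifts cancel; spread scales by |a|).

IQR(U) = 7.02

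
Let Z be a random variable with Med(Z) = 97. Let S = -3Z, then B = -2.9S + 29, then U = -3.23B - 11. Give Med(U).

Med(U) = -2830.467

Med(S) = (-3)·97 = -291.
Med(B) = (-2.9)·(-291) + 29 = 872.9.
Med(U) = (-3.23)·872.9 + (-11) = -2830.467.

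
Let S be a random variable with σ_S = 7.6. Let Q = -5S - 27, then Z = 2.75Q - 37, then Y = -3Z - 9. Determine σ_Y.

σ_Q = |-5|·7.6 = 38.
σ_Z = |2.75|·38 = 104.5.
σ_Y = |-3|·104.5 = 313.5.

σ_Y = 313.5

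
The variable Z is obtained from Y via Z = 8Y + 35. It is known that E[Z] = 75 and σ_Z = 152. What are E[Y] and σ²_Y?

From Z = 8Y + 35: E[Z] = a·E[Y] + b, so E[Y] = (E[Z] − b)/a = (75 − 35)/8 = 5.
σ²_Z = 152² = 23104.
σ²_Z = a²·σ²_Y, so σ²_Y = 23104/8² = 361.

E[Y] = 5, σ²_Y = 361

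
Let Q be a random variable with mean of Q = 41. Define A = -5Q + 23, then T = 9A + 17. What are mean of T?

mean of T = -1621

mean of A = (-5)·41 + 23 = -182.
mean of T = 9·(-182) + 17 = -1621.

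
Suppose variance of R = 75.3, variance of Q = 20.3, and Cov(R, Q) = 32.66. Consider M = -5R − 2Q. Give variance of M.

variance of M = 2616.9

variance of M = a²·variance of R + b²·variance of Q + 2ab·Cov(R, Q) with a = -5, b = -2.
= (-5)²·75.3 + (-2)²·20.3 + 2·(-5)·(-2)·32.66
= 1882.5 + 81.2 + 653.2 = 2616.9.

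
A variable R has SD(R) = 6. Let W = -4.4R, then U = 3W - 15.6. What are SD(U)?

SD(U) = 79.2

SD(W) = |-4.4|·6 = 26.4.
SD(U) = |3|·26.4 = 79.2.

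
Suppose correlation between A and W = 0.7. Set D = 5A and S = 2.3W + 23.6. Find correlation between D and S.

correlation between D and S = 0.7

Linear rescalings preserve correlation up to sign; here the slopes 5 and 2.3 have the same sign, so correlation between D and S = correlation between A and W = 0.7.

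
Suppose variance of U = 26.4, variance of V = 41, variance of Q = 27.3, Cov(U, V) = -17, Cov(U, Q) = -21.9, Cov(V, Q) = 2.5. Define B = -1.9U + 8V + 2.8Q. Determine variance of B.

variance of B = 3795.152

variance of B = a²·variance of U + b²·variance of V + c²·variance of Q + 2ab·Cov(U, V) + 2ac·Cov(U, Q) + 2bc·Cov(V, Q), with a = -1.9, b = 8, c = 2.8.
= 95.304 + 2624 + 214.032 + 516.8 + 233.016 + 112
= 3795.152.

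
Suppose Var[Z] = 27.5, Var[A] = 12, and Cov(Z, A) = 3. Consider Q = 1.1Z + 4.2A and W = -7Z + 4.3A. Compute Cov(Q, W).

By bilinearity, Cov(Q, W) = ac·Var[Z] + bd·Var[A] + (ad+bc)·Cov(Z, A), with a=1.1, b=4.2, c=-7, d=4.3.
ac·Var[Z] = 1.1·(-7)·27.5 = -211.75
bd·Var[A] = 4.2·4.3·12 = 216.72
(ad+bc)·Cov(Z, A) = (-24.67)·3 = -74.01
Cov(Q, W) = -211.75 + 216.72 + (-74.01) = -69.04.

Cov(Q, W) = -69.04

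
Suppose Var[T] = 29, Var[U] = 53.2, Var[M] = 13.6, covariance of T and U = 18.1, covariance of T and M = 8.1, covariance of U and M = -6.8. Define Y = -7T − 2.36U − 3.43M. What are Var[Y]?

Var[Y] = 2754.20208

Var[Y] = a²·Var[T] + b²·Var[U] + c²·Var[M] + 2ab·covariance of T and U + 2ac·covariance of T and M + 2bc·covariance of U and M, with a = -7, b = -2.36, c = -3.43.
= 1421 + 296.30272 + 160.00264 + 598.024 + 388.962 + (-110.08928)
= 2754.20208.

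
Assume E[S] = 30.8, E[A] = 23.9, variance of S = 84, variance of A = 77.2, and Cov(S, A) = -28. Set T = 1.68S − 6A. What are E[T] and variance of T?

E[T] = -91.656, variance of T = 3580.7616

E[T] = 1.68·E[S] + (-6)·E[A] = 1.68·30.8 + (-6)·23.9 = -91.656.
variance of T = a²·variance of S + b²·variance of A + 2ab·Cov(S, A) with a = 1.68, b = -6.
= 1.68²·84 + (-6)²·77.2 + 2·1.68·(-6)·(-28)
= 237.0816 + 2779.2 + 564.48 = 3580.7616.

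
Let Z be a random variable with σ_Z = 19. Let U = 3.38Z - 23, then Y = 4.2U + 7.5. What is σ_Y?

σ_Y = 269.724

σ_U = |3.38|·19 = 64.22.
σ_Y = |4.2|·64.22 = 269.724.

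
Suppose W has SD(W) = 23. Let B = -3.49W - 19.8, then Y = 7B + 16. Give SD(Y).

SD(Y) = 561.89

SD(B) = |-3.49|·23 = 80.27.
SD(Y) = |7|·80.27 = 561.89.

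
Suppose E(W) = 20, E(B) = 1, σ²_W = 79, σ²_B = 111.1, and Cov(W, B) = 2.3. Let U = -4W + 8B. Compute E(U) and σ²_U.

E(U) = (-4)·E(W) + 8·E(B) = (-4)·20 + 8·1 = -72.
σ²_U = a²·σ²_W + b²·σ²_B + 2ab·Cov(W, B) with a = -4, b = 8.
= (-4)²·79 + 8²·111.1 + 2·(-4)·8·2.3
= 1264 + 7110.4 + (-147.2) = 8227.2.

E(U) = -72, σ²_U = 8227.2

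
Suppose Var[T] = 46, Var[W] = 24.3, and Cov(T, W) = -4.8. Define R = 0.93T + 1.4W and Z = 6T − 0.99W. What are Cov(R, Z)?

Cov(R, Z) = 187.09956

By bilinearity, Cov(R, Z) = ac·Var[T] + bd·Var[W] + (ad+bc)·Cov(T, W), with a=0.93, b=1.4, c=6, d=-0.99.
ac·Var[T] = 0.93·6·46 = 256.68
bd·Var[W] = 1.4·(-0.99)·24.3 = -33.6798
(ad+bc)·Cov(T, W) = (7.4793)·(-4.8) = -35.90064
Cov(R, Z) = 256.68 + (-33.6798) + (-35.90064) = 187.09956.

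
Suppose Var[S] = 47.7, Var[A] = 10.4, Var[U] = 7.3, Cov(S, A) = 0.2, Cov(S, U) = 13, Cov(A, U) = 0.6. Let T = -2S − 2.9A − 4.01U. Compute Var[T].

Var[T] = a²·Var[S] + b²·Var[A] + c²·Var[U] + 2ab·Cov(S, A) + 2ac·Cov(S, U) + 2bc·Cov(A, U), with a = -2, b = -2.9, c = -4.01.
= 190.8 + 87.464 + 117.38473 + 2.32 + 208.52 + 13.9548
= 620.44353.

Var[T] = 620.44353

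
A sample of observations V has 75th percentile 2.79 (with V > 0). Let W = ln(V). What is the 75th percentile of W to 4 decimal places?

75th percentile of W = 1.026

ln(V) is increasing, so P_{75}(W) = g(P_{75}(V)) ≈ 1.026.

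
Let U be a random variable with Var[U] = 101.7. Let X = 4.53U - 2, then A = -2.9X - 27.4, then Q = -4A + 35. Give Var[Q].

Var[Q] = 280823.4273168

Var[X] = 4.53²·101.7 = 2086.97553.
Var[A] = (-2.9)²·2086.97553 = 17551.4642073.
Var[Q] = (-4)²·17551.4642073 = 280823.4273168.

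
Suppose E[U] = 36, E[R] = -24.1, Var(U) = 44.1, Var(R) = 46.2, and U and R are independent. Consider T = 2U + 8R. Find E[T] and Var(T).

E[T] = 2·E[U] + 8·E[R] = 2·36 + 8·(-24.1) = -120.8.
Var(T) = a²·Var(U) + b²·Var(R) + 2ab·Cov(U, R) with a = 2, b = 8.
Independence gives Cov(U, R) = 0.
= 2²·44.1 + 8²·46.2 + 2·2·8·0
= 176.4 + 2956.8 + 0 = 3133.2.

E[T] = -120.8, Var(T) = 3133.2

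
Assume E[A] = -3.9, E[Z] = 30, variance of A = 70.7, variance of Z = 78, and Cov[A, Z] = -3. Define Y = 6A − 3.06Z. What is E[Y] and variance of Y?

E[Y] = 6·E[A] + (-3.06)·E[Z] = 6·(-3.9) + (-3.06)·30 = -115.2.
variance of Y = a²·variance of A + b²·variance of Z + 2ab·Cov[A, Z] with a = 6, b = -3.06.
= 6²·70.7 + (-3.06)²·78 + 2·6·(-3.06)·(-3)
= 2545.2 + 730.3608 + 110.16 = 3385.7208.

E[Y] = -115.2, variance of Y = 3385.7208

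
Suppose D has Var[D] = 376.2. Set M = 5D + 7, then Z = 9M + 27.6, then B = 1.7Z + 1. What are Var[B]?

Var[B] = 2201616.45

Var[M] = 5²·376.2 = 9405.
Var[Z] = 9²·9405 = 761805.
Var[B] = 1.7²·761805 = 2201616.45.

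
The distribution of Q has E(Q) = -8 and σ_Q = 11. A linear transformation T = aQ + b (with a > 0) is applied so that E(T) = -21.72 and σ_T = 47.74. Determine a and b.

a = 4.34, b = 13

σ_T = a·σ_Q (a > 0), so a = 47.74/11 = 4.34.
E(T) = a·E(Q) + b, so b = -21.72 − 4.34·(-8) = 13.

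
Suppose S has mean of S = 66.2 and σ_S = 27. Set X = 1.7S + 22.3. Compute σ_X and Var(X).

σ_X = 45.9, Var(X) = 2106.81

X = 1.7S + 22.3 is linear with a = 1.7, b = 22.3.
σ_X = |a|·σ_S = |1.7|·27 = 45.9.
Var(S) = 27² = 729.
Var(X) = a²·Var(S) = 1.7²·729 = 2106.81 (the additive constant 22.3 does not affect variance).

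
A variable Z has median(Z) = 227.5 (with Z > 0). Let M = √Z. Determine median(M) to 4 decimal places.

median(M) = 15.0831

√Z is monotone on this domain, so median(M) = √(227.5) ≈ 15.0831.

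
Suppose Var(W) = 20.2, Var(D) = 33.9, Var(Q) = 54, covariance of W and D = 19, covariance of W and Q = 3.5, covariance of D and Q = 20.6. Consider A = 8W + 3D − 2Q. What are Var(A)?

Var(A) = a²·Var(W) + b²·Var(D) + c²·Var(Q) + 2ab·covariance of W and D + 2ac·covariance of W and Q + 2bc·covariance of D and Q, with a = 8, b = 3, c = -2.
= 1292.8 + 305.1 + 216 + 912 + (-112) + (-247.2)
= 2366.7.

Var(A) = 2366.7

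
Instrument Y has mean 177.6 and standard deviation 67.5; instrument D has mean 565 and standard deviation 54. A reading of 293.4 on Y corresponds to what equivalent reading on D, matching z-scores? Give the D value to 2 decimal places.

z = (293.4 − 177.6)/67.5 ≈ 1.7156.
D = 565 + z·54 = 565 + (293.4 − 177.6)·54/67.5 = 657.64.

D = 657.64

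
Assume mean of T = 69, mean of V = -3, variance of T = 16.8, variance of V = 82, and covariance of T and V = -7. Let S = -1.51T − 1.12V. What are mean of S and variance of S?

mean of S = -100.83, variance of S = 117.48968

mean of S = (-1.51)·mean of T + (-1.12)·mean of V = (-1.51)·69 + (-1.12)·(-3) = -100.83.
variance of S = a²·variance of T + b²·variance of V + 2ab·covariance of T and V with a = -1.51, b = -1.12.
= (-1.51)²·16.8 + (-1.12)²·82 + 2·(-1.51)·(-1.12)·(-7)
= 38.30568 + 102.8608 + (-23.6768) = 117.48968.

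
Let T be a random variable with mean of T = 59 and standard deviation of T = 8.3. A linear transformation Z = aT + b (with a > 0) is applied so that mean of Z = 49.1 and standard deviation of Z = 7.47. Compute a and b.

standard deviation of Z = a·standard deviation of T (a > 0), so a = 7.47/8.3 = 0.9.
mean of Z = a·mean of T + b, so b = 49.1 − 0.9·59 = -4.

a = 0.9, b = -4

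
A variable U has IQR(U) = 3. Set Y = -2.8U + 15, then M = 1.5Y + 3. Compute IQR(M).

IQR(M) = 12.6

IQR(Y) = |-2.8|·3 = 8.4.
IQR(M) = |1.5|·8.4 = 12.6.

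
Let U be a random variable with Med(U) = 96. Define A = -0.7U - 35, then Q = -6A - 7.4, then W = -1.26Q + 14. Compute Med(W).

Med(W) = -749.308

Med(A) = (-0.7)·96 + (-35) = -102.2.
Med(Q) = (-6)·(-102.2) + (-7.4) = 605.8.
Med(W) = (-1.26)·605.8 + 14 = -749.308.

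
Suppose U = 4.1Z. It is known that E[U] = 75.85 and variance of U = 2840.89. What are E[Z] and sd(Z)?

From U = 4.1Z: E[U] = a·E[Z] + b, so E[Z] = (E[U] − b)/a = (75.85 − 0)/4.1 = 18.5.
sd(U) = √2840.89 = 53.3.
sd(U) = |a|·sd(Z), so sd(Z) = 53.3/|4.1| = 13.

E[Z] = 18.5, sd(Z) = 13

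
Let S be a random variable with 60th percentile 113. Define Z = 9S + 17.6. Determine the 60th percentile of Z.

Since a = 9 > 0 the transformation is increasing, so the 60th percentile of Z = a·(P_{60} of S) + b = 9·113 + 17.6 = 1034.6.

60th percentile of Z = 1034.6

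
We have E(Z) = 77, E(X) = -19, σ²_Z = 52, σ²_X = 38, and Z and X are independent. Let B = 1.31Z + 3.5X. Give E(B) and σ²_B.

E(B) = 34.37, σ²_B = 554.7372

E(B) = 1.31·E(Z) + 3.5·E(X) = 1.31·77 + 3.5·(-19) = 34.37.
σ²_B = a²·σ²_Z + b²·σ²_X + 2ab·Cov(Z, X) with a = 1.31, b = 3.5.
Independence gives Cov(Z, X) = 0.
= 1.31²·52 + 3.5²·38 + 2·1.31·3.5·0
= 89.2372 + 465.5 + 0 = 554.7372.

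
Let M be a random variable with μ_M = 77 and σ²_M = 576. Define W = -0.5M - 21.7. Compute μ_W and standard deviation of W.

μ_W = -60.2, standard deviation of W = 12

W = -0.5M - 21.7 is linear with a = -0.5, b = -21.7.
μ_W = a·μ_M + b = (-0.5)·77 + (-21.7) = -60.2.
standard deviation of M = √576 = 24.
standard deviation of W = |a|·standard deviation of M = |-0.5|·24 = 12.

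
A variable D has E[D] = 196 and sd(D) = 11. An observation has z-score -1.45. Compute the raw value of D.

D = E[D] + z·sd(D) = 196 + (-1.45)·11 = 180.05.

D = 180.05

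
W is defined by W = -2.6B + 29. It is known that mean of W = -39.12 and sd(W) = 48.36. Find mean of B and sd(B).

From W = -2.6B + 29: mean of W = a·mean of B + b, so mean of B = (mean of W − b)/a = (-39.12 − 29)/(-2.6) = 26.2.
sd(W) = |a|·sd(B), so sd(B) = 48.36/|-2.6| = 18.6.

mean of B = 26.2, sd(B) = 18.6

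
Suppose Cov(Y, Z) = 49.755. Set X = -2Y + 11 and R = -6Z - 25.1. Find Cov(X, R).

Cov(X, R) = a·c·Cov(Y, Z) = (-2)·(-6)·49.755 = 597.06. Additive constants drop out.

Cov(X, R) = 597.06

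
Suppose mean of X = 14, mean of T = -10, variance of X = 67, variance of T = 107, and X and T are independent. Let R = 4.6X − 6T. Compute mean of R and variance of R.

mean of R = 124.4, variance of R = 5269.72

mean of R = 4.6·mean of X + (-6)·mean of T = 4.6·14 + (-6)·(-10) = 124.4.
variance of R = a²·variance of X + b²·variance of T + 2ab·Cov[X, T] with a = 4.6, b = -6.
Independence gives Cov[X, T] = 0.
= 4.6²·67 + (-6)²·107 + 2·4.6·(-6)·0
= 1417.72 + 3852 + 0 = 5269.72.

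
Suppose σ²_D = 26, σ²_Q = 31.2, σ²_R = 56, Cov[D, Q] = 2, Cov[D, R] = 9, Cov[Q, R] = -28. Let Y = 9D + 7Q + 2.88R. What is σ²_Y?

σ²_Y = a²·σ²_D + b²·σ²_Q + c²·σ²_R + 2ab·Cov[D, Q] + 2ac·Cov[D, R] + 2bc·Cov[Q, R], with a = 9, b = 7, c = 2.88.
= 2106 + 1528.8 + 464.4864 + 252 + 466.56 + (-1128.96)
= 3688.8864.

σ²_Y = 3688.8864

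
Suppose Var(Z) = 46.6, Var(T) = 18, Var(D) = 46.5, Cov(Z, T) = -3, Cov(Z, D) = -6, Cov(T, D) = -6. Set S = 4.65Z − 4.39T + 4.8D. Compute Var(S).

Var(S) = 2533.3713

Var(S) = a²·Var(Z) + b²·Var(T) + c²·Var(D) + 2ab·Cov(Z, T) + 2ac·Cov(Z, D) + 2bc·Cov(T, D), with a = 4.65, b = -4.39, c = 4.8.
= 1007.6085 + 346.8978 + 1071.36 + 122.481 + (-267.84) + 252.864
= 2533.3713.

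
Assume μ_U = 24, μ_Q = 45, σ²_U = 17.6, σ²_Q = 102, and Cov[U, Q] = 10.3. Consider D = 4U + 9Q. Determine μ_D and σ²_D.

μ_D = 4·μ_U + 9·μ_Q = 4·24 + 9·45 = 501.
σ²_D = a²·σ²_U + b²·σ²_Q + 2ab·Cov[U, Q] with a = 4, b = 9.
= 4²·17.6 + 9²·102 + 2·4·9·10.3
= 281.6 + 8262 + 741.6 = 9285.2.

μ_D = 501, σ²_D = 9285.2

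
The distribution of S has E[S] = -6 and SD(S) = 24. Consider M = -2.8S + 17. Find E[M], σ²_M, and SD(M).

E[M] = 33.8, σ²_M = 4515.84, SD(M) = 67.2

M = -2.8S + 17 is linear with a = -2.8, b = 17.
E[M] = a·E[S] + b = (-2.8)·(-6) + 17 = 33.8.
σ²_S = 24² = 576.
σ²_M = a²·σ²_S = (-2.8)²·576 = 4515.84 (the additive constant 17 does not affect variance).
SD(M) = |a|·SD(S) = |-2.8|·24 = 67.2.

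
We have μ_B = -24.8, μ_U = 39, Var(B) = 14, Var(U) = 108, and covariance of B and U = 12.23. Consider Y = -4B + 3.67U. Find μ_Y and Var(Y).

μ_Y = (-4)·μ_B + 3.67·μ_U = (-4)·(-24.8) + 3.67·39 = 242.33.
Var(Y) = a²·Var(B) + b²·Var(U) + 2ab·covariance of B and U with a = -4, b = 3.67.
= (-4)²·14 + 3.67²·108 + 2·(-4)·3.67·12.23
= 224 + 1454.6412 + (-359.0728) = 1319.5684.

μ_Y = 242.33, Var(Y) = 1319.5684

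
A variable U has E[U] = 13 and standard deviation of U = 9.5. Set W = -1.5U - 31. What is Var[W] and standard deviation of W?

W = -1.5U - 31 is linear with a = -1.5, b = -31.
Var[U] = 9.5² = 90.25.
Var[W] = a²·Var[U] = (-1.5)²·90.25 = 203.0625 (the additive constant -31 does not affect variance).
standard deviation of W = |a|·standard deviation of U = |-1.5|·9.5 = 14.25.

Var[W] = 203.0625, standard deviation of W = 14.25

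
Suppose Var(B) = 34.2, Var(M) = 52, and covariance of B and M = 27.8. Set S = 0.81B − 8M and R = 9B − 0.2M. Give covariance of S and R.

By bilinearity, covariance of S and R = ac·Var(B) + bd·Var(M) + (ad+bc)·covariance of B and M, with a=0.81, b=-8, c=9, d=-0.2.
ac·Var(B) = 0.81·9·34.2 = 249.318
bd·Var(M) = (-8)·(-0.2)·52 = 83.2
(ad+bc)·covariance of B and M = (-72.162)·27.8 = -2006.1036
covariance of S and R = 249.318 + 83.2 + (-2006.1036) = -1673.5856.

covariance of S and R = -1673.5856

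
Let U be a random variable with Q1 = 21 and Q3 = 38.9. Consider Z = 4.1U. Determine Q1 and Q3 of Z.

Q1(Z) = 86.1, Q3(Z) = 159.49

a = 4.1 > 0: Q1(Z) = a·Q1(U)+b = 86.1, Q3(Z) = a·Q3(U)+b = 159.49.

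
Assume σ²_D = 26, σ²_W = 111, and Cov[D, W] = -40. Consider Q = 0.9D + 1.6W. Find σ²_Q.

σ²_Q = 190.02

σ²_Q = a²·σ²_D + b²·σ²_W + 2ab·Cov[D, W] with a = 0.9, b = 1.6.
= 0.9²·26 + 1.6²·111 + 2·0.9·1.6·(-40)
= 21.06 + 284.16 + (-115.2) = 190.02.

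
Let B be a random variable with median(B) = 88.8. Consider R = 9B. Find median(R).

median(R) = 799.2

A linear map preserves order up to sign, so median(R) = a·median(B) + b = 9·88.8 = 799.2.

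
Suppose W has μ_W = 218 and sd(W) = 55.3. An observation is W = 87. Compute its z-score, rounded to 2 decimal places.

z = -2.37

z = (W − μ_W) / sd(W) = (87 − 218) / 55.3 ≈ -2.37.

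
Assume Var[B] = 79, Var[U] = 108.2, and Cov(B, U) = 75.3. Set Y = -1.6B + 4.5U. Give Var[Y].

Var[Y] = 1308.97

Var[Y] = a²·Var[B] + b²·Var[U] + 2ab·Cov(B, U) with a = -1.6, b = 4.5.
= (-1.6)²·79 + 4.5²·108.2 + 2·(-1.6)·4.5·75.3
= 202.24 + 2191.05 + (-1084.32) = 1308.97.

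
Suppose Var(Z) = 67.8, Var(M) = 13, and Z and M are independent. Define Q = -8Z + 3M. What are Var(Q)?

Var(Q) = a²·Var(Z) + b²·Var(M) + 2ab·Cov(Z, M) with a = -8, b = 3.
Independence gives Cov(Z, M) = 0.
= (-8)²·67.8 + 3²·13 + 2·(-8)·3·0
= 4339.2 + 117 + 0 = 4456.2.

Var(Q) = 4456.2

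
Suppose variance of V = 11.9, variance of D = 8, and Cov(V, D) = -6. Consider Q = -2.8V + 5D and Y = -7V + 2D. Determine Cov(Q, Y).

By bilinearity, Cov(Q, Y) = ac·variance of V + bd·variance of D + (ad+bc)·Cov(V, D), with a=-2.8, b=5, c=-7, d=2.
ac·variance of V = (-2.8)·(-7)·11.9 = 233.24
bd·variance of D = 5·2·8 = 80
(ad+bc)·Cov(V, D) = (-40.6)·(-6) = 243.6
Cov(Q, Y) = 233.24 + 80 + 243.6 = 556.84.

Cov(Q, Y) = 556.84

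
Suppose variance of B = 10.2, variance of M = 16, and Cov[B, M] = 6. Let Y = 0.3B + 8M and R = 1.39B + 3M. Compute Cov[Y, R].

By bilinearity, Cov[Y, R] = ac·variance of B + bd·variance of M + (ad+bc)·Cov[B, M], with a=0.3, b=8, c=1.39, d=3.
ac·variance of B = 0.3·1.39·10.2 = 4.2534
bd·variance of M = 8·3·16 = 384
(ad+bc)·Cov[B, M] = (12.02)·6 = 72.12
Cov[Y, R] = 4.2534 + 384 + 72.12 = 460.3734.

Cov[Y, R] = 460.3734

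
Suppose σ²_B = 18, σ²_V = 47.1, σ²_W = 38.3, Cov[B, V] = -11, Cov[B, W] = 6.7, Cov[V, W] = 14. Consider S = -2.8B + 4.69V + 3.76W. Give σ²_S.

σ²_S = 2360.19839

σ²_S = a²·σ²_B + b²·σ²_V + c²·σ²_W + 2ab·Cov[B, V] + 2ac·Cov[B, W] + 2bc·Cov[V, W], with a = -2.8, b = 4.69, c = 3.76.
= 141.12 + 1036.01631 + 541.47008 + 288.904 + (-141.0752) + 493.7632
= 2360.19839.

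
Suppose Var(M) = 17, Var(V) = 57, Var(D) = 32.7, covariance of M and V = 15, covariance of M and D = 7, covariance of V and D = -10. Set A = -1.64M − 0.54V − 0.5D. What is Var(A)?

Var(A) = 103.1674

Var(A) = a²·Var(M) + b²·Var(V) + c²·Var(D) + 2ab·covariance of M and V + 2ac·covariance of M and D + 2bc·covariance of V and D, with a = -1.64, b = -0.54, c = -0.5.
= 45.7232 + 16.6212 + 8.175 + 26.568 + 11.48 + (-5.4)
= 103.1674.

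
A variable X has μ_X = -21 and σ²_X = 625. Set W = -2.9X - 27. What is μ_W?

μ_W = 33.9

W = -2.9X - 27 is linear with a = -2.9, b = -27.
μ_W = a·μ_X + b = (-2.9)·(-21) + (-27) = 33.9.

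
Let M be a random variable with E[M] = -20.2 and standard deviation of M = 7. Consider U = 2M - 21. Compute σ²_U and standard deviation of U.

σ²_U = 196, standard deviation of U = 14

U = 2M - 21 is linear with a = 2, b = -21.
σ²_M = 7² = 49.
σ²_U = a²·σ²_M = 2²·49 = 196 (the additive constant -21 does not affect variance).
standard deviation of U = |a|·standard deviation of M = |2|·7 = 14.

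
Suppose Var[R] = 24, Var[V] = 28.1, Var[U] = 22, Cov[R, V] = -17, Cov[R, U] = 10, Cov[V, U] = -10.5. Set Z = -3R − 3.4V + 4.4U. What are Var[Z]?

Var[Z] = 670.116

Var[Z] = a²·Var[R] + b²·Var[V] + c²·Var[U] + 2ab·Cov[R, V] + 2ac·Cov[R, U] + 2bc·Cov[V, U], with a = -3, b = -3.4, c = 4.4.
= 216 + 324.836 + 425.92 + (-346.8) + (-264) + 314.16
= 670.116.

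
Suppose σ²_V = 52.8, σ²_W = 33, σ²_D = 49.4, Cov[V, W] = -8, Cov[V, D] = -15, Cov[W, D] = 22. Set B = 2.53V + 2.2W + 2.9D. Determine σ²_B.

σ²_B = 884.69552

σ²_B = a²·σ²_V + b²·σ²_W + c²·σ²_D + 2ab·Cov[V, W] + 2ac·Cov[V, D] + 2bc·Cov[W, D], with a = 2.53, b = 2.2, c = 2.9.
= 337.96752 + 159.72 + 415.454 + (-89.056) + (-220.11) + 280.72
= 884.69552.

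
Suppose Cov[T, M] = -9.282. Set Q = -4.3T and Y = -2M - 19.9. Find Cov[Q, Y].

Cov[Q, Y] = -79.8252

Cov[Q, Y] = a·c·Cov[T, M] = (-4.3)·(-2)·(-9.282) = -79.8252. Additive constants drop out.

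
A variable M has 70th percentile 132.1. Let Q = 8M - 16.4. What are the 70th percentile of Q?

70th percentile of Q = 1040.4

Since a = 8 > 0 the transformation is increasing, so the 70th percentile of Q = a·(P_{70} of M) + b = 8·132.1 + (-16.4) = 1040.4.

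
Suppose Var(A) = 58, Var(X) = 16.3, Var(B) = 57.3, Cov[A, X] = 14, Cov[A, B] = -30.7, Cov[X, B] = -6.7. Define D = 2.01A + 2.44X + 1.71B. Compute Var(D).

Var(D) = a²·Var(A) + b²·Var(X) + c²·Var(B) + 2ab·Cov[A, X] + 2ac·Cov[A, B] + 2bc·Cov[X, B], with a = 2.01, b = 2.44, c = 1.71.
= 234.3258 + 97.04368 + 167.55093 + 137.3232 + (-211.03794) + (-55.91016)
= 369.29551.

Var(D) = 369.29551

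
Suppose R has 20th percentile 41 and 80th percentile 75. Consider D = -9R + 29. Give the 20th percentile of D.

Since a = -9 < 0 the transformation is decreasing, reversing order: the 20th percentile of D corresponds to the 80th percentile of R.
So P_{20}(D) = a·P_{80}(R) + b = (-9)·75 + 29 = -646.

20th percentile of D = -646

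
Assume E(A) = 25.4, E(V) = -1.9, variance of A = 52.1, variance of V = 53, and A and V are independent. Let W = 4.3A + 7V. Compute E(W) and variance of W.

E(W) = 95.92, variance of W = 3560.329

E(W) = 4.3·E(A) + 7·E(V) = 4.3·25.4 + 7·(-1.9) = 95.92.
variance of W = a²·variance of A + b²·variance of V + 2ab·Cov[A, V] with a = 4.3, b = 7.
Independence gives Cov[A, V] = 0.
= 4.3²·52.1 + 7²·53 + 2·4.3·7·0
= 963.329 + 2597 + 0 = 3560.329.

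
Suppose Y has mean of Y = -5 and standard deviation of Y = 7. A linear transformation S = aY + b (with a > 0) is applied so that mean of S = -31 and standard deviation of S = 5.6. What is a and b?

standard deviation of S = a·standard deviation of Y (a > 0), so a = 5.6/7 = 0.8.
mean of S = a·mean of Y + b, so b = -31 − 0.8·(-5) = -27.

a = 0.8, b = -27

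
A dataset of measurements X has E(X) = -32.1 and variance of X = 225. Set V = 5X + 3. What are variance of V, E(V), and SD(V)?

variance of V = 5625, E(V) = -157.5, SD(V) = 75

V = 5X + 3 is linear with a = 5, b = 3.
variance of V = a²·variance of X = 5²·225 = 5625 (the additive constant 3 does not affect variance).
E(V) = a·E(X) + b = 5·(-32.1) + 3 = -157.5.
SD(X) = √225 = 15.
SD(V) = |a|·SD(X) = |5|·15 = 75.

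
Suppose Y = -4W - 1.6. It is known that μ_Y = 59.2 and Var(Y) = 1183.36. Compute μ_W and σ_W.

From Y = -4W - 1.6: μ_Y = a·μ_W + b, so μ_W = (μ_Y − b)/a = (59.2 − (-1.6))/(-4) = -15.2.
σ_Y = √1183.36 = 34.4.
σ_Y = |a|·σ_W, so σ_W = 34.4/|-4| = 8.6.

μ_W = -15.2, σ_W = 8.6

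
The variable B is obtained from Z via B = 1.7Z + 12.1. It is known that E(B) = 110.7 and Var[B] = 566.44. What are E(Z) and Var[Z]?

From B = 1.7Z + 12.1: E(B) = a·E(Z) + b, so E(Z) = (E(B) − b)/a = (110.7 − 12.1)/1.7 = 58.
Var[B] = a²·Var[Z], so Var[Z] = 566.44/1.7² = 196.

E(Z) = 58, Var[Z] = 196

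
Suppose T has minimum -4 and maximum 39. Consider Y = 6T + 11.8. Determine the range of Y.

Range(Y) = 258

Range of T = 39 − (-4) = 43.
Range(Y) = |a|·Range(T) = |6|·43 = 258.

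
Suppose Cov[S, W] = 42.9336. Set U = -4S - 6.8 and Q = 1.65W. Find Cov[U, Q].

Cov[U, Q] = -283.36176

Cov[U, Q] = a·c·Cov[S, W] = (-4)·1.65·42.9336 = -283.36176. Additive constants drop out.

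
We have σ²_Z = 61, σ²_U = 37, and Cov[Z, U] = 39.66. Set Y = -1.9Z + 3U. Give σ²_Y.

σ²_Y = a²·σ²_Z + b²·σ²_U + 2ab·Cov[Z, U] with a = -1.9, b = 3.
= (-1.9)²·61 + 3²·37 + 2·(-1.9)·3·39.66
= 220.21 + 333 + (-452.124) = 101.086.

σ²_Y = 101.086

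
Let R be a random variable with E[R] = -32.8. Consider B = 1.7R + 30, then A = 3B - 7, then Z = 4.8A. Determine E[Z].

E[B] = 1.7·(-32.8) + 30 = -25.76.
E[A] = 3·(-25.76) + (-7) = -84.28.
E[Z] = 4.8·(-84.28) = -404.544.

E[Z] = -404.544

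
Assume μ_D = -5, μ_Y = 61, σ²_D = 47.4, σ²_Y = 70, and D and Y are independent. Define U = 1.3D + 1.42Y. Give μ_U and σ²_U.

μ_U = 1.3·μ_D + 1.42·μ_Y = 1.3·(-5) + 1.42·61 = 80.12.
σ²_U = a²·σ²_D + b²·σ²_Y + 2ab·Cov[D, Y] with a = 1.3, b = 1.42.
Independence gives Cov[D, Y] = 0.
= 1.3²·47.4 + 1.42²·70 + 2·1.3·1.42·0
= 80.106 + 141.148 + 0 = 221.254.

μ_U = 80.12, σ²_U = 221.254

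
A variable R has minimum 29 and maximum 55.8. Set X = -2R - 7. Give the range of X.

Range of R = 55.8 − 29 = 26.8.
Range(X) = |a|·Range(R) = |-2|·26.8 = 53.6.

Range(X) = 53.6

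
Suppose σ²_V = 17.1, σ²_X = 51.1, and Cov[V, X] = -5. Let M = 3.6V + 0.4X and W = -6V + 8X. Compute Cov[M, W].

By bilinearity, Cov[M, W] = ac·σ²_V + bd·σ²_X + (ad+bc)·Cov[V, X], with a=3.6, b=0.4, c=-6, d=8.
ac·σ²_V = 3.6·(-6)·17.1 = -369.36
bd·σ²_X = 0.4·8·51.1 = 163.52
(ad+bc)·Cov[V, X] = (26.4)·(-5) = -132
Cov[M, W] = -369.36 + 163.52 + (-132) = -337.84.

Cov[M, W] = -337.84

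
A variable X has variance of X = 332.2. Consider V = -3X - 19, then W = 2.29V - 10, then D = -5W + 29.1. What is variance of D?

variance of D = 391970.2545

variance of V = (-3)²·332.2 = 2989.8.
variance of W = 2.29²·2989.8 = 15678.81018.
variance of D = (-5)²·15678.81018 = 391970.2545.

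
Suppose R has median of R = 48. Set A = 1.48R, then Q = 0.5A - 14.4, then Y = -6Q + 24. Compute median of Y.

median of A = 1.48·48 = 71.04.
median of Q = 0.5·71.04 + (-14.4) = 21.12.
median of Y = (-6)·21.12 + 24 = -102.72.

median of Y = -102.72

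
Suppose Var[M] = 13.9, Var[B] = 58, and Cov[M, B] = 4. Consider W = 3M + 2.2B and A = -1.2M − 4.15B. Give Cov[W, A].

By bilinearity, Cov[W, A] = ac·Var[M] + bd·Var[B] + (ad+bc)·Cov[M, B], with a=3, b=2.2, c=-1.2, d=-4.15.
ac·Var[M] = 3·(-1.2)·13.9 = -50.04
bd·Var[B] = 2.2·(-4.15)·58 = -529.54
(ad+bc)·Cov[M, B] = (-15.09)·4 = -60.36
Cov[W, A] = -50.04 + (-529.54) + (-60.36) = -639.94.

Cov[W, A] = -639.94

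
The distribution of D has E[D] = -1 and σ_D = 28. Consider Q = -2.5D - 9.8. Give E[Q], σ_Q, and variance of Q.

Q = -2.5D - 9.8 is linear with a = -2.5, b = -9.8.
E[Q] = a·E[D] + b = (-2.5)·(-1) + (-9.8) = -7.3.
σ_Q = |a|·σ_D = |-2.5|·28 = 70.
variance of D = 28² = 784.
variance of Q = a²·variance of D = (-2.5)²·784 = 4900 (the additive constant -9.8 does not affect variance).

E[Q] = -7.3, σ_Q = 70, variance of Q = 4900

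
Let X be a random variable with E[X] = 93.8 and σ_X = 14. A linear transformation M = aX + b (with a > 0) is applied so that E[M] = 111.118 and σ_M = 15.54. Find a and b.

σ_M = a·σ_X (a > 0), so a = 15.54/14 = 1.11.
E[M] = a·E[X] + b, so b = 111.118 − 1.11·93.8 = 7.

a = 1.11, b = 7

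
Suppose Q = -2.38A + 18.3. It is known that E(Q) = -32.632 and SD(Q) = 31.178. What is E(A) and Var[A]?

From Q = -2.38A + 18.3: E(Q) = a·E(A) + b, so E(A) = (E(Q) − b)/a = (-32.632 − 18.3)/(-2.38) = 21.4.
Var[Q] = 31.178² = 972.067684.
Var[Q] = a²·Var[A], so Var[A] = 972.067684/(-2.38)² = 171.61.

E(A) = 21.4, Var[A] = 171.61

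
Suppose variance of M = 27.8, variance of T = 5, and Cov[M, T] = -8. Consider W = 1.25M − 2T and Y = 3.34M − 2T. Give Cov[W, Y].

By bilinearity, Cov[W, Y] = ac·variance of M + bd·variance of T + (ad+bc)·Cov[M, T], with a=1.25, b=-2, c=3.34, d=-2.
ac·variance of M = 1.25·3.34·27.8 = 116.065
bd·variance of T = (-2)·(-2)·5 = 20
(ad+bc)·Cov[M, T] = (-9.18)·(-8) = 73.44
Cov[W, Y] = 116.065 + 20 + 73.44 = 209.505.

Cov[W, Y] = 209.505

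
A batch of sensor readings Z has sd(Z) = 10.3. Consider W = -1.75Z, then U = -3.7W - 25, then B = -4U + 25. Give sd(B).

sd(W) = |-1.75|·10.3 = 18.025.
sd(U) = |-3.7|·18.025 = 66.6925.
sd(B) = |-4|·66.6925 = 266.77.

sd(B) = 266.77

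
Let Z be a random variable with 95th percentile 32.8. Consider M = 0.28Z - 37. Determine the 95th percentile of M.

95th percentile of M = -27.816

Since a = 0.28 > 0 the transformation is increasing, so the 95th percentile of M = a·(P_{95} of Z) + b = 0.28·32.8 + (-37) = -27.816.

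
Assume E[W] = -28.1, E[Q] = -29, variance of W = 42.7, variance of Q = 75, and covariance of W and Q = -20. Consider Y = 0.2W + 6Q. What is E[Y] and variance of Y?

E[Y] = 0.2·E[W] + 6·E[Q] = 0.2·(-28.1) + 6·(-29) = -179.62.
variance of Y = a²·variance of W + b²·variance of Q + 2ab·covariance of W and Q with a = 0.2, b = 6.
= 0.2²·42.7 + 6²·75 + 2·0.2·6·(-20)
= 1.708 + 2700 + (-48) = 2653.708.

E[Y] = -179.62, variance of Y = 2653.708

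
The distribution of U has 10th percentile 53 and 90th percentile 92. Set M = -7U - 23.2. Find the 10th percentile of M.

Since a = -7 < 0 the transformation is decreasing, reversing order: the 10th percentile of M corresponds to the 90th percentile of U.
So P_{10}(M) = a·P_{90}(U) + b = (-7)·92 + (-23.2) = -667.2.

10th percentile of M = -667.2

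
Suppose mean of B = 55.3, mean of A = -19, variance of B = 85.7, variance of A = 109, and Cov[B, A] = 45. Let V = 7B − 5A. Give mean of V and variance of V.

mean of V = 7·mean of B + (-5)·mean of A = 7·55.3 + (-5)·(-19) = 482.1.
variance of V = a²·variance of B + b²·variance of A + 2ab·Cov[B, A] with a = 7, b = -5.
= 7²·85.7 + (-5)²·109 + 2·7·(-5)·45
= 4199.3 + 2725 + (-3150) = 3774.3.

mean of V = 482.1, variance of V = 3774.3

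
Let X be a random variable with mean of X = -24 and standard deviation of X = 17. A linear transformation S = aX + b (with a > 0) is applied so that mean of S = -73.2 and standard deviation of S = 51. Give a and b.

standard deviation of S = a·standard deviation of X (a > 0), so a = 51/17 = 3.
mean of S = a·mean of X + b, so b = -73.2 − 3·(-24) = -1.2.

a = 3, b = -1.2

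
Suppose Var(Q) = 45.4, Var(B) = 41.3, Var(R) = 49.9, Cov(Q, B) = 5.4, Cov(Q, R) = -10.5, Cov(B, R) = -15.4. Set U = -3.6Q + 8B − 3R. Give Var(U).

Var(U) = 3882.044

Var(U) = a²·Var(Q) + b²·Var(B) + c²·Var(R) + 2ab·Cov(Q, B) + 2ac·Cov(Q, R) + 2bc·Cov(B, R), with a = -3.6, b = 8, c = -3.
= 588.384 + 2643.2 + 449.1 + (-311.04) + (-226.8) + 739.2
= 3882.044.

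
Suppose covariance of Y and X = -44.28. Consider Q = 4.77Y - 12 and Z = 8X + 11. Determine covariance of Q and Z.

covariance of Q and Z = -1689.7248

covariance of Q and Z = a·c·covariance of Y and X = 4.77·8·(-44.28) = -1689.7248. Additive constants drop out.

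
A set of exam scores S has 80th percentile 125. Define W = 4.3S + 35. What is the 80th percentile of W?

Since a = 4.3 > 0 the transformation is increasing, so the 80th percentile of W = a·(P_{80} of S) + b = 4.3·125 + 35 = 572.5.

80th percentile of W = 572.5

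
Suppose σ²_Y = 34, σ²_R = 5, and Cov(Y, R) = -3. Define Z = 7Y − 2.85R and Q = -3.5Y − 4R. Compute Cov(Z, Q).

Cov(Z, Q) = -721.925

By bilinearity, Cov(Z, Q) = ac·σ²_Y + bd·σ²_R + (ad+bc)·Cov(Y, R), with a=7, b=-2.85, c=-3.5, d=-4.
ac·σ²_Y = 7·(-3.5)·34 = -833
bd·σ²_R = (-2.85)·(-4)·5 = 57
(ad+bc)·Cov(Y, R) = (-18.025)·(-3) = 54.075
Cov(Z, Q) = -833 + 57 + 54.075 = -721.925.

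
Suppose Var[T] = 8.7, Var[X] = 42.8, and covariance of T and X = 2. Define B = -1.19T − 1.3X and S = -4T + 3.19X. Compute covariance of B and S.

covariance of B and S = -133.2718

By bilinearity, covariance of B and S = ac·Var[T] + bd·Var[X] + (ad+bc)·covariance of T and X, with a=-1.19, b=-1.3, c=-4, d=3.19.
ac·Var[T] = (-1.19)·(-4)·8.7 = 41.412
bd·Var[X] = (-1.3)·3.19·42.8 = -177.4916
(ad+bc)·covariance of T and X = (1.4039)·2 = 2.8078
covariance of B and S = 41.412 + (-177.4916) + 2.8078 = -133.2718.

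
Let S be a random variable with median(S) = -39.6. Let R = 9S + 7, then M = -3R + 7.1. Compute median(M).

median(R) = 9·(-39.6) + 7 = -349.4.
median(M) = (-3)·(-349.4) + 7.1 = 1055.3.

median(M) = 1055.3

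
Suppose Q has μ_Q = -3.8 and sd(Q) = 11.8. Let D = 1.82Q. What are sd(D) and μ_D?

sd(D) = 21.476, μ_D = -6.916

D = 1.82Q is linear with a = 1.82, b = 0.
sd(D) = |a|·sd(Q) = |1.82|·11.8 = 21.476.
μ_D = a·μ_Q + b = 1.82·(-3.8) = -6.916.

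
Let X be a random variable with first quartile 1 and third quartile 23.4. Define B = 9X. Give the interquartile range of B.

IQR of X = Q3 − Q1 = 23.4 − 1 = 22.4.
Under B = aX + b, IQR(B) = |a|·IQR(X) = |9|·22.4 = 201.6 (shifts cancel; spread scales by |a|).

IQR(B) = 201.6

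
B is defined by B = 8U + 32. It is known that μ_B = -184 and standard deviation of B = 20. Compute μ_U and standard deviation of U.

From B = 8U + 32: μ_B = a·μ_U + b, so μ_U = (μ_B − b)/a = (-184 − 32)/8 = -27.
standard deviation of B = |a|·standard deviation of U, so standard deviation of U = 20/|8| = 2.5.

μ_U = -27, standard deviation of U = 2.5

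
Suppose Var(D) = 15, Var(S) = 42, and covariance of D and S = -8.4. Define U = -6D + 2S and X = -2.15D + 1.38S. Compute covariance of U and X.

covariance of U and X = 415.092

By bilinearity, covariance of U and X = ac·Var(D) + bd·Var(S) + (ad+bc)·covariance of D and S, with a=-6, b=2, c=-2.15, d=1.38.
ac·Var(D) = (-6)·(-2.15)·15 = 193.5
bd·Var(S) = 2·1.38·42 = 115.92
(ad+bc)·covariance of D and S = (-12.58)·(-8.4) = 105.672
covariance of U and X = 193.5 + 115.92 + 105.672 = 415.092.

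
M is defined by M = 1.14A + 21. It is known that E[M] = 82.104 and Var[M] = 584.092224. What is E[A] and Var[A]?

From M = 1.14A + 21: E[M] = a·E[A] + b, so E[A] = (E[M] − b)/a = (82.104 − 21)/1.14 = 53.6.
Var[M] = a²·Var[A], so Var[A] = 584.092224/1.14² = 449.44.

E[A] = 53.6, Var[A] = 449.44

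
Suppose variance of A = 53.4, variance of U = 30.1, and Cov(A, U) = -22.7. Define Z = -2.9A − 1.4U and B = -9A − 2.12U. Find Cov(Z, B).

Cov(Z, B) = 1057.4972

By bilinearity, Cov(Z, B) = ac·variance of A + bd·variance of U + (ad+bc)·Cov(A, U), with a=-2.9, b=-1.4, c=-9, d=-2.12.
ac·variance of A = (-2.9)·(-9)·53.4 = 1393.74
bd·variance of U = (-1.4)·(-2.12)·30.1 = 89.3368
(ad+bc)·Cov(A, U) = (18.748)·(-22.7) = -425.5796
Cov(Z, B) = 1393.74 + 89.3368 + (-425.5796) = 1057.4972.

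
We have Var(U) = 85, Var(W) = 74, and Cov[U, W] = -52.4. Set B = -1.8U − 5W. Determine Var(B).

Var(B) = a²·Var(U) + b²·Var(W) + 2ab·Cov[U, W] with a = -1.8, b = -5.
= (-1.8)²·85 + (-5)²·74 + 2·(-1.8)·(-5)·(-52.4)
= 275.4 + 1850 + (-943.2) = 1182.2.

Var(B) = 1182.2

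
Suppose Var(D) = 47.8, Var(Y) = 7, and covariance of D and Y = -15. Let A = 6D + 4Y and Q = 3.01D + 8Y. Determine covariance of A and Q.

covariance of A and Q = 186.668

By bilinearity, covariance of A and Q = ac·Var(D) + bd·Var(Y) + (ad+bc)·covariance of D and Y, with a=6, b=4, c=3.01, d=8.
ac·Var(D) = 6·3.01·47.8 = 863.268
bd·Var(Y) = 4·8·7 = 224
(ad+bc)·covariance of D and Y = (60.04)·(-15) = -900.6
covariance of A and Q = 863.268 + 224 + (-900.6) = 186.668.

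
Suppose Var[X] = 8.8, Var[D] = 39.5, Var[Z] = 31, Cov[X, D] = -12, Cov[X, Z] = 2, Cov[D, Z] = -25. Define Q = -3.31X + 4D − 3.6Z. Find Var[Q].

Var[Q] = a²·Var[X] + b²·Var[D] + c²·Var[Z] + 2ab·Cov[X, D] + 2ac·Cov[X, Z] + 2bc·Cov[D, Z], with a = -3.31, b = 4, c = -3.6.
= 96.41368 + 632 + 401.76 + 317.76 + 47.664 + 720
= 2215.59768.

Var[Q] = 2215.59768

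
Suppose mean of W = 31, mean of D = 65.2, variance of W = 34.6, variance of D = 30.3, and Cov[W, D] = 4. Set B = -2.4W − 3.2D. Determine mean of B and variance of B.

mean of B = -283.04, variance of B = 571.008

mean of B = (-2.4)·mean of W + (-3.2)·mean of D = (-2.4)·31 + (-3.2)·65.2 = -283.04.
variance of B = a²·variance of W + b²·variance of D + 2ab·Cov[W, D] with a = -2.4, b = -3.2.
= (-2.4)²·34.6 + (-3.2)²·30.3 + 2·(-2.4)·(-3.2)·4
= 199.296 + 310.272 + 61.44 = 571.008.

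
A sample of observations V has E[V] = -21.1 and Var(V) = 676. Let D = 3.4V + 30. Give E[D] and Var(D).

D = 3.4V + 30 is linear with a = 3.4, b = 30.
E[D] = a·E[V] + b = 3.4·(-21.1) + 30 = -41.74.
Var(D) = a²·Var(V) = 3.4²·676 = 7814.56 (the additive constant 30 does not affect variance).

E[D] = -41.74, Var(D) = 7814.56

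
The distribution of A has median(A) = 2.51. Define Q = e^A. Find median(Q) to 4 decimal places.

e^A is monotone on this domain, so median(Q) = exp(2.51) ≈ 12.3049.

median(Q) = 12.3049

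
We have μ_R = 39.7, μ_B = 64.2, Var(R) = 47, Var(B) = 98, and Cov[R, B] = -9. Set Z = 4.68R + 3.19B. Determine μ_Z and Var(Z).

μ_Z = 4.68·μ_R + 3.19·μ_B = 4.68·39.7 + 3.19·64.2 = 390.594.
Var(Z) = a²·Var(R) + b²·Var(B) + 2ab·Cov[R, B] with a = 4.68, b = 3.19.
= 4.68²·47 + 3.19²·98 + 2·4.68·3.19·(-9)
= 1029.4128 + 997.2578 + (-268.7256) = 1757.945.

μ_Z = 390.594, Var(Z) = 1757.945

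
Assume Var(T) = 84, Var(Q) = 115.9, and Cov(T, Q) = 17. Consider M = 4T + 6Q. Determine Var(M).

Var(M) = 6332.4

Var(M) = a²·Var(T) + b²·Var(Q) + 2ab·Cov(T, Q) with a = 4, b = 6.
= 4²·84 + 6²·115.9 + 2·4·6·17
= 1344 + 4172.4 + 816 = 6332.4.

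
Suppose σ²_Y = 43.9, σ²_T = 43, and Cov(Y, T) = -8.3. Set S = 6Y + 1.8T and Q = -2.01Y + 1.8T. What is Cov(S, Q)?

By bilinearity, Cov(S, Q) = ac·σ²_Y + bd·σ²_T + (ad+bc)·Cov(Y, T), with a=6, b=1.8, c=-2.01, d=1.8.
ac·σ²_Y = 6·(-2.01)·43.9 = -529.434
bd·σ²_T = 1.8·1.8·43 = 139.32
(ad+bc)·Cov(Y, T) = (7.182)·(-8.3) = -59.6106
Cov(S, Q) = -529.434 + 139.32 + (-59.6106) = -449.7246.

Cov(S, Q) = -449.7246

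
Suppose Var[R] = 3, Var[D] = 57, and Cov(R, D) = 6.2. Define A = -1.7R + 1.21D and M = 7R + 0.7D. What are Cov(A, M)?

By bilinearity, Cov(A, M) = ac·Var[R] + bd·Var[D] + (ad+bc)·Cov(R, D), with a=-1.7, b=1.21, c=7, d=0.7.
ac·Var[R] = (-1.7)·7·3 = -35.7
bd·Var[D] = 1.21·0.7·57 = 48.279
(ad+bc)·Cov(R, D) = (7.28)·6.2 = 45.136
Cov(A, M) = -35.7 + 48.279 + 45.136 = 57.715.

Cov(A, M) = 57.715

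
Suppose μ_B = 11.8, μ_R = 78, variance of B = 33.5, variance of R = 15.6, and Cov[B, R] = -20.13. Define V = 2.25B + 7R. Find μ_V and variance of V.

μ_V = 2.25·μ_B + 7·μ_R = 2.25·11.8 + 7·78 = 572.55.
variance of V = a²·variance of B + b²·variance of R + 2ab·Cov[B, R] with a = 2.25, b = 7.
= 2.25²·33.5 + 7²·15.6 + 2·2.25·7·(-20.13)
= 169.59375 + 764.4 + (-634.095) = 299.89875.

μ_V = 572.55, variance of V = 299.89875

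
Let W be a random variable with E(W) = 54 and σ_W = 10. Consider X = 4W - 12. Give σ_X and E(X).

σ_X = 40, E(X) = 204

X = 4W - 12 is linear with a = 4, b = -12.
σ_X = |a|·σ_W = |4|·10 = 40.
E(X) = a·E(W) + b = 4·54 + (-12) = 204.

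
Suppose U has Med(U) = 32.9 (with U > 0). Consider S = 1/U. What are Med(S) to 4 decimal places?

1/U is monotone on this domain, so Med(S) = 1/(32.9) ≈ 0.0304.

Med(S) = 0.0304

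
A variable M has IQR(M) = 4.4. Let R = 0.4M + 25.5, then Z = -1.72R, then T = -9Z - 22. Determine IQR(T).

IQR(T) = 27.2448

IQR(R) = |0.4|·4.4 = 1.76.
IQR(Z) = |-1.72|·1.76 = 3.0272.
IQR(T) = |-9|·3.0272 = 27.2448.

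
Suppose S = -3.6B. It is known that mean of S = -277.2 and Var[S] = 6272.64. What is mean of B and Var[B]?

From S = -3.6B: mean of S = a·mean of B + b, so mean of B = (mean of S − b)/a = (-277.2 − 0)/(-3.6) = 77.
Var[S] = a²·Var[B], so Var[B] = 6272.64/(-3.6)² = 484.

mean of B = 77, Var[B] = 484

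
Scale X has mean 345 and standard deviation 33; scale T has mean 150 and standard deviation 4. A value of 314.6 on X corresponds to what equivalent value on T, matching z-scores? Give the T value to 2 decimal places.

z = (314.6 − 345)/33 ≈ -0.9212.
T = 150 + z·4 = 150 + (314.6 − 345)·4/33 ≈ 146.32.

T = 146.32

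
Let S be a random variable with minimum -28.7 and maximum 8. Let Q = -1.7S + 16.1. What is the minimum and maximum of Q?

min(Q) = 2.5, max(Q) = 64.89

a = -1.7 < 0, so order reverses: min(Q) = a·max(S)+b = (-1.7)·8 + 16.1 = 2.5; max(Q) = a·min(S)+b = (-1.7)·(-28.7) + 16.1 = 64.89.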